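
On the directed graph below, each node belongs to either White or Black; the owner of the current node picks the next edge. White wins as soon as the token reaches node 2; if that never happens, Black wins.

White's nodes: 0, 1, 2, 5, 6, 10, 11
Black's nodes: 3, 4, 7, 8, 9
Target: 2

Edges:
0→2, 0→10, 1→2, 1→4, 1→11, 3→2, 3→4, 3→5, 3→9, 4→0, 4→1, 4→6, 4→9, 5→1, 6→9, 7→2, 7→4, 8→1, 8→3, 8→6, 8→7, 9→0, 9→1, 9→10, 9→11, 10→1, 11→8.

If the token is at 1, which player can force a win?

A0 = {2}
A1: add {0, 1} — 0 (White) has 0→2; 1 (White) has 1→2.
1 ∈ A1, so White can force the target.

White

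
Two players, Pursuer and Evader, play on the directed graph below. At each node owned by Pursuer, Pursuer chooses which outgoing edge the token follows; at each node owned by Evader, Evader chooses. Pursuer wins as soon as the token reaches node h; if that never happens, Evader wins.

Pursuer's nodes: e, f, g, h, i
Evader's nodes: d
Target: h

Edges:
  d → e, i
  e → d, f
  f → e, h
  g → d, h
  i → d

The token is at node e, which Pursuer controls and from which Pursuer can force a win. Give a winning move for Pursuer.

f

A0 = {h}
A1: add {f, g} — f (Pursuer) has f→h; g (Pursuer) has g→h.
A2: add {e} — e (Pursuer) has e→f.
A3 = A2; e.g. d (Evader) can still go to i. Fixed point.
From e, successor f is in the attractor (rank 1); the other successor d is not.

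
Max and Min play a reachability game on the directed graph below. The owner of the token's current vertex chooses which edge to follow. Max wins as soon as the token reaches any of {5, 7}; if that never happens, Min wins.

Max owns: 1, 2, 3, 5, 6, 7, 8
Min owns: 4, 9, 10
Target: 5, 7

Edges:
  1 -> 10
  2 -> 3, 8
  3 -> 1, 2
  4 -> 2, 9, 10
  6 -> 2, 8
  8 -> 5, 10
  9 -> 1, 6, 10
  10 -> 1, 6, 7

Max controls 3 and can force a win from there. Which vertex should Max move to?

A0 = {5, 7}
A1: add {8} — 8 (Max) has 8→5.
A2: add {2, 6} — 2 (Max) has 2→8; 6 (Max) has 6→8.
A3: add {3} — 3 (Max) has 3→2.
A4 = A3; e.g. 1 (Max) has no edge into A3. Fixed point.
From 3, successor 2 is in the attractor (rank 2); the other successor 1 is not.

2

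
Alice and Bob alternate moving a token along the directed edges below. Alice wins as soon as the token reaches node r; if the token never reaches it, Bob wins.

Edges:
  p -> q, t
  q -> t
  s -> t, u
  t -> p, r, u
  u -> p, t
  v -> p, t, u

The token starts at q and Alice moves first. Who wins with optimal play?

Bob

Track states (vertex, player-to-move).
A0 = {(r,Alice), (r,Bob)}
A1: add {(t,Alice)}.
A2: add {(q,Bob)}.
A3: add {(p,Alice)}.
A4: add {(u,Bob)}.
A5: add {(s,Alice), (v,Alice)}.
A6 = A5; e.g. (p,Bob) stays out. (q,Alice) never enters ⇒ Bob avoids the target.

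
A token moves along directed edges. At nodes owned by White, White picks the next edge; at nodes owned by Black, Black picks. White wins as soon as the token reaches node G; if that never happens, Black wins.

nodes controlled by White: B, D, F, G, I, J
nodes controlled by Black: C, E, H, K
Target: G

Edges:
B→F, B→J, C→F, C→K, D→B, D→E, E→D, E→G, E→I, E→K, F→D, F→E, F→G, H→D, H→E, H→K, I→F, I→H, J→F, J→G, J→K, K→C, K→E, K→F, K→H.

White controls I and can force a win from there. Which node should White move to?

A0 = {G}
A1: add {F, J} — F (White) has F→G; J (White) has J→G.
A2: add {B, I} — B (White) has B→F; I (White) has I→F.
A3: add {D} — D (White) has D→B.
A4 = A3; e.g. C (Black) can still go to K. Fixed point.
From I, successor F is in the attractor (rank 1); the other successor H is not.

F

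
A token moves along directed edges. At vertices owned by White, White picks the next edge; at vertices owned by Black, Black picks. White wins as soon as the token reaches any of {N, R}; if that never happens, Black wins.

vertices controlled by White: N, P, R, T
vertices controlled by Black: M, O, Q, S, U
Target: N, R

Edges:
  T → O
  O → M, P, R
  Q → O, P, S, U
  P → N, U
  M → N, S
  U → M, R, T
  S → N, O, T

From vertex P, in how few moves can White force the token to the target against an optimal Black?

1

A0 = {N, R}
A1: add {P} — P (White) has P→N.
A2 = A1; e.g. M (Black) can still go to S. Fixed point.
P enters the attractor at level 1, so White can force the target in 1 move from there.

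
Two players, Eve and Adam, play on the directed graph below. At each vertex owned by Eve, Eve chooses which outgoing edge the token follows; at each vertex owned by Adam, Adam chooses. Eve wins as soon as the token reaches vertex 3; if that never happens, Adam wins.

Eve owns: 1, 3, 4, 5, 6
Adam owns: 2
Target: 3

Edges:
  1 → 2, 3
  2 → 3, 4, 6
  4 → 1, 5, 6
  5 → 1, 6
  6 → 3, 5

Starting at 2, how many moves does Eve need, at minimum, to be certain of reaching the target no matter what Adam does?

A0 = {3}
A1: add {1, 6} — 1 (Eve) has 1→3; 6 (Eve) has 6→3.
A2: add {4, 5} — 4 (Eve) has 4→1; 5 (Eve) has 5→1.
A3: add {2} — 2 (Adam): all of {3, 4, 6} already in.
A3 = all vertices. Fixed point.
2 enters the attractor at level 3, so Eve can force the target in 3 moves from there.

3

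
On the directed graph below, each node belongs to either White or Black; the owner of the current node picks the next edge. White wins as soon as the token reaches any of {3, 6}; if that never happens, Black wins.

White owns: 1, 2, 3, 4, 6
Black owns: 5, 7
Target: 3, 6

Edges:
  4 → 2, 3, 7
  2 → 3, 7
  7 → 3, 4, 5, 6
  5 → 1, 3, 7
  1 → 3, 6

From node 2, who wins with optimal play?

White

A0 = {3, 6}
A1: add {1, 2, 4} — 1 (White) has 1→3; 2 (White) has 2→3; 4 (White) has 4→3.
A2 = A1; e.g. 5 (Black) can still go to 7. Fixed point.
2 ∈ A1, so White can force the target.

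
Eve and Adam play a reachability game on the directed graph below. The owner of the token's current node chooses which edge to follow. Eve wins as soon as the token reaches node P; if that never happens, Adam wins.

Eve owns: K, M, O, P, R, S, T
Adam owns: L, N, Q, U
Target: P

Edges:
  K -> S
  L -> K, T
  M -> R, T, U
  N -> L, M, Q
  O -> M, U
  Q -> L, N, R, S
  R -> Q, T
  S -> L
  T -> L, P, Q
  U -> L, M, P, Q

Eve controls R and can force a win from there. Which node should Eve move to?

T

A0 = {P}
A1: add {T} — T (Eve) has T→P.
A2: add {M, R} — M (Eve) has M→T; R (Eve) has R→T.
A3: add {O} — O (Eve) has O→M.
A4 = A3; e.g. K (Eve) has no edge into A3. Fixed point.
From R, successor T is in the attractor (rank 1); the other successor Q is not.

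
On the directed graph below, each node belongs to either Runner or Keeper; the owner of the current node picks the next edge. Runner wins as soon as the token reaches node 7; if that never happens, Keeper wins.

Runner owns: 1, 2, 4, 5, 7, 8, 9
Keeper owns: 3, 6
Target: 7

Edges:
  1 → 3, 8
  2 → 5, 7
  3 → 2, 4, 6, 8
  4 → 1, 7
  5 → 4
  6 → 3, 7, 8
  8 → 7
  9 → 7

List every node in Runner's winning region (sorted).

1, 2, 4, 5, 7, 8, 9

A0 = {7}
A1: add {2, 4, 8, 9} — 2 (Runner) has 2→7; 4 (Runner) has 4→7; 8 (Runner) has 8→7; 9 (Runner) has 9→7.
A2: add {1, 5} — 1 (Runner) has 1→8; 5 (Runner) has 5→4.
A3 = A2; e.g. 3 (Keeper) can still go to 6. Fixed point.
Runner's winning region = {1, 2, 4, 5, 7, 8, 9}.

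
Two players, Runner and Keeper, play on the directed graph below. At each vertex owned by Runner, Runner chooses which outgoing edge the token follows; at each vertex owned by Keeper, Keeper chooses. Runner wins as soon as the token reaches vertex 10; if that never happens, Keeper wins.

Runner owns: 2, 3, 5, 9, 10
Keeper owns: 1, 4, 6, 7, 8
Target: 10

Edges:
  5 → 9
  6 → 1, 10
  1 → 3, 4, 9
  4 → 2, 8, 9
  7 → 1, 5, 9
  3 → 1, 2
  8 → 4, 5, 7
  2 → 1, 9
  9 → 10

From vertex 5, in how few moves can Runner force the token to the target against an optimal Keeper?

A0 = {10}
A1: add {9} — 9 (Runner) has 9→10.
A2: add {2, 5} — 2 (Runner) has 2→9; 5 (Runner) has 5→9.
5 enters the attractor at level 2, so Runner can force the target in 2 moves from there.

2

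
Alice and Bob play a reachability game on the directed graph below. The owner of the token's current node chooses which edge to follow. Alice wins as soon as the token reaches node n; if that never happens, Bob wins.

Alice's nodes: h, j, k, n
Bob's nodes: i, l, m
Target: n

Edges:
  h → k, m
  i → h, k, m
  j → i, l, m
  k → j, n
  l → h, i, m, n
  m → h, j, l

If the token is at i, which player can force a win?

Bob

A0 = {n}
A1: add {k} — k (Alice) has k→n.
A2: add {h} — h (Alice) has h→k.
A3 = A2; e.g. i (Bob) can still go to m. Fixed point.
i never enters the attractor, so Bob can avoid the target forever.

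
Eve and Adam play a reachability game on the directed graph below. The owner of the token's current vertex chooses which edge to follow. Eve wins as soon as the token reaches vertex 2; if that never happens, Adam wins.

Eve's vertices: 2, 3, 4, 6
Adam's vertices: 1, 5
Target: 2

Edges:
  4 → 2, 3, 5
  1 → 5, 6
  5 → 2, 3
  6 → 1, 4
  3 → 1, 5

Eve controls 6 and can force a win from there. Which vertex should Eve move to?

A0 = {2}
A1: add {4} — 4 (Eve) has 4→2.
A2: add {6} — 6 (Eve) has 6→4.
A3 = A2; e.g. 1 (Adam) can still go to 5. Fixed point.
From 6, successor 4 is in the attractor (rank 1); the other successor 1 is not.

4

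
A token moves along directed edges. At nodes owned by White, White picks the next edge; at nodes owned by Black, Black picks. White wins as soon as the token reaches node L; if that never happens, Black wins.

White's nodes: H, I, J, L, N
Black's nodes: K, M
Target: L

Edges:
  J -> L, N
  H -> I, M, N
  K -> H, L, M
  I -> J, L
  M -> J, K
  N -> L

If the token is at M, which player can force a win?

Black

A0 = {L}
A1: add {I, J, N} — I (White) has I→L; J (White) has J→L; N (White) has N→L.
A2: add {H} — H (White) has H→I.
A3 = A2; e.g. K (Black) can still go to M. Fixed point.
M never enters the attractor, so Black can avoid the target forever.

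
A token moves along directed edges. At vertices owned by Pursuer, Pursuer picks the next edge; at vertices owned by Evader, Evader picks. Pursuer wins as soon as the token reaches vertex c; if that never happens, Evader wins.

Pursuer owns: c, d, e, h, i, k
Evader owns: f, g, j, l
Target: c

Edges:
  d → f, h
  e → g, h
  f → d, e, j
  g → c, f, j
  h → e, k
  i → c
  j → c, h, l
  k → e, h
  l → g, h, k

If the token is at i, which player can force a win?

Pursuer

A0 = {c}
A1: add {i} — i (Pursuer) has i→c.
A2 = A1; e.g. d (Pursuer) has no edge into A1. Fixed point.
i ∈ A1, so Pursuer can force the target.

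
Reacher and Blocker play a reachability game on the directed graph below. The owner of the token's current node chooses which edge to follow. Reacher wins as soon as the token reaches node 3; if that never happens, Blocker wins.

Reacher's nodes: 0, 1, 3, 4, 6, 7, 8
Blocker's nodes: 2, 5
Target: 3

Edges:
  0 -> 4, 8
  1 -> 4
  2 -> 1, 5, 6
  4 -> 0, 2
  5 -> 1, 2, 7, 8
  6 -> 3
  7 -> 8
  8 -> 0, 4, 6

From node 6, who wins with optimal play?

Reacher

A0 = {3}
A1: add {6} — 6 (Reacher) has 6→3.
6 ∈ A1, so Reacher can force the target.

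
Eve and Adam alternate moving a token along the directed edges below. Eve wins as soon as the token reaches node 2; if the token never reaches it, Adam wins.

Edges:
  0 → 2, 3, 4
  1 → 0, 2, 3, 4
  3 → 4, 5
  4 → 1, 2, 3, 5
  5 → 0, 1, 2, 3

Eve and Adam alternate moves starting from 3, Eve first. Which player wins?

Track states (vertex, player-to-move).
A0 = {(2,Eve), (2,Adam)}
A1: add {(0,Eve), (1,Eve), (4,Eve), (5,Eve)}.
A2: add {(3,Adam)}.
A3 = A2; e.g. (0,Adam) stays out. (3,Eve) never enters ⇒ Adam avoids the target.

Adam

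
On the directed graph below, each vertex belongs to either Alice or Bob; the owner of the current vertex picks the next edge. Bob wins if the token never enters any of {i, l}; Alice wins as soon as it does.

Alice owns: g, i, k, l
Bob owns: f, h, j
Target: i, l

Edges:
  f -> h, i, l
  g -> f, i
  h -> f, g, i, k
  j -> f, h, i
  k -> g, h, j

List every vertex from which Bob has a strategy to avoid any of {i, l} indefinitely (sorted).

f, h, j

A0 = {i, l}
A1: add {g} — g (Alice) has g→i.
A2: add {k} — k (Alice) has k→g.
A3 = A2; e.g. f (Bob) can still go to h. Fixed point.
Alice's attractor = {g, i, k, l}; Bob avoids the target exactly from the complement.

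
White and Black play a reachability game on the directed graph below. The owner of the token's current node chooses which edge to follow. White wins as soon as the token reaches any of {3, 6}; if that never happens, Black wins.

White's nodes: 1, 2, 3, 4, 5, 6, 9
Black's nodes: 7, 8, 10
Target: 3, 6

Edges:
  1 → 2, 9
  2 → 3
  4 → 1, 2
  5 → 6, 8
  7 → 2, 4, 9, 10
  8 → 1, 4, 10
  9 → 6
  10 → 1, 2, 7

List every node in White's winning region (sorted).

1, 2, 3, 4, 5, 6, 9

A0 = {3, 6}
A1: add {2, 5, 9} — 2 (White) has 2→3; 5 (White) has 5→6; 9 (White) has 9→6.
A2: add {1, 4} — 1 (White) has 1→2; 4 (White) has 4→2.
A3 = A2; e.g. 7 (Black) can still go to 10. Fixed point.
White's winning region = {1, 2, 3, 4, 5, 6, 9}.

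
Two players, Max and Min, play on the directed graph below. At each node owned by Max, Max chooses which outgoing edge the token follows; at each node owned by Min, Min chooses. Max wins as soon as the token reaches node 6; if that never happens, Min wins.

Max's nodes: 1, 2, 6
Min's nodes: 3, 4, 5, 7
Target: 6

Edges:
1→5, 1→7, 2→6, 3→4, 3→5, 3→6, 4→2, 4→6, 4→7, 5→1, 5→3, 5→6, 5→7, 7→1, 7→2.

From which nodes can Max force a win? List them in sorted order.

A0 = {6}
A1: add {2} — 2 (Max) has 2→6.
A2 = A1; e.g. 1 (Max) has no edge into A1. Fixed point.
Max's winning region = {2, 6}.

2, 6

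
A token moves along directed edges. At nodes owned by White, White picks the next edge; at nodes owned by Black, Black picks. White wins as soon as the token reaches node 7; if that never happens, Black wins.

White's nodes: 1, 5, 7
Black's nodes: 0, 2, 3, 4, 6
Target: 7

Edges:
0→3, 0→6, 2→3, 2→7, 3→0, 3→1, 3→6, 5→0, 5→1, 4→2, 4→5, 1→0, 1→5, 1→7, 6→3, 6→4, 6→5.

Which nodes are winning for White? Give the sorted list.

A0 = {7}
A1: add {1} — 1 (White) has 1→7.
A2: add {5} — 5 (White) has 5→1.
A3 = A2; e.g. 0 (Black) can still go to 3. Fixed point.
White's winning region = {1, 5, 7}.

1, 5, 7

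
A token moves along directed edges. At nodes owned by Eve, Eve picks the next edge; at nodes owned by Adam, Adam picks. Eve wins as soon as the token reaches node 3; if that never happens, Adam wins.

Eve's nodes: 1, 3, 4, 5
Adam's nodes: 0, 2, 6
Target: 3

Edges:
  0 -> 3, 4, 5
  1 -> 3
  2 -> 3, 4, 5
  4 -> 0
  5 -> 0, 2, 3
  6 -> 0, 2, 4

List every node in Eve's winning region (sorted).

A0 = {3}
A1: add {1, 5} — 1 (Eve) has 1→3; 5 (Eve) has 5→3.
A2 = A1; e.g. 0 (Adam) can still go to 4. Fixed point.
Eve's winning region = {1, 3, 5}.

1, 3, 5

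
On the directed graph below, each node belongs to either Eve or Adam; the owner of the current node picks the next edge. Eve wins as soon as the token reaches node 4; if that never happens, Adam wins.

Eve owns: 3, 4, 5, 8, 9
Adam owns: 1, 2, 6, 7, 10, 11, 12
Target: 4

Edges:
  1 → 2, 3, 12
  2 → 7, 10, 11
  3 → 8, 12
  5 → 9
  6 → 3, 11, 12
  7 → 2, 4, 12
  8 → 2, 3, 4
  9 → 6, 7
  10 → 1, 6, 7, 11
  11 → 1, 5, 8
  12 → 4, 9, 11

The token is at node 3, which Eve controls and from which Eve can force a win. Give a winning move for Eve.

8

A0 = {4}
A1: add {8} — 8 (Eve) has 8→4.
A2: add {3} — 3 (Eve) has 3→8.
A3 = A2; e.g. 1 (Adam) can still go to 2. Fixed point.
From 3, successor 8 is in the attractor (rank 1); the other successor 12 is not.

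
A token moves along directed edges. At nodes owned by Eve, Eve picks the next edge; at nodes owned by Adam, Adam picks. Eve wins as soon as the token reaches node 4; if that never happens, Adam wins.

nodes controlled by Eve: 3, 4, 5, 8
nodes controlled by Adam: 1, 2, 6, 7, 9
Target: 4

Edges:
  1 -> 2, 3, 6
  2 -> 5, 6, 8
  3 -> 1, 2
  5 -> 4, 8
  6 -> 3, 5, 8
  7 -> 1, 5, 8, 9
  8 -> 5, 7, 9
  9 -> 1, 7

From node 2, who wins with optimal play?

A0 = {4}
A1: add {5} — 5 (Eve) has 5→4.
A2: add {8} — 8 (Eve) has 8→5.
A3 = A2; e.g. 1 (Adam) can still go to 2. Fixed point.
2 never enters the attractor, so Adam can avoid the target forever.

Adam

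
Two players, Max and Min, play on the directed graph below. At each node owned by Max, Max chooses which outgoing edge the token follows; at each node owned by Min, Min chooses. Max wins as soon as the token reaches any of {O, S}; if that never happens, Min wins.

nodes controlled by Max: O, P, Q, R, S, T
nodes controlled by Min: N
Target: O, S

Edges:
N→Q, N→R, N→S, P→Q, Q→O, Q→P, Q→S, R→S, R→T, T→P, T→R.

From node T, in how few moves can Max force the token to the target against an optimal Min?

2

A0 = {O, S}
A1: add {Q, R} — Q (Max) has Q→O; R (Max) has R→S.
A2: add {N, P, T} — N (Min): all of {Q, R, S} already in; P (Max) has P→Q; T (Max) has T→R.
A2 = all vertices. Fixed point.
T enters the attractor at level 2, so Max can force the target in 2 moves from there.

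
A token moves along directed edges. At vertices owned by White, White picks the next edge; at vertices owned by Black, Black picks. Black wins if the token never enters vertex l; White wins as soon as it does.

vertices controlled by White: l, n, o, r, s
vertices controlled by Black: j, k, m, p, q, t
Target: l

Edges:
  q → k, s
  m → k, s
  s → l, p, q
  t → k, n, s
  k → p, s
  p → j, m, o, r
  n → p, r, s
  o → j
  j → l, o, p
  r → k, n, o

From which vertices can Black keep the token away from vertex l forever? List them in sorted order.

j, k, m, o, p, q, t

A0 = {l}
A1: add {s} — s (White) has s→l.
A2: add {n} — n (White) has n→s.
A3: add {r} — r (White) has r→n.
A4 = A3; e.g. j (Black) can still go to o. Fixed point.
White's attractor = {l, n, r, s}; Black avoids the target exactly from the complement.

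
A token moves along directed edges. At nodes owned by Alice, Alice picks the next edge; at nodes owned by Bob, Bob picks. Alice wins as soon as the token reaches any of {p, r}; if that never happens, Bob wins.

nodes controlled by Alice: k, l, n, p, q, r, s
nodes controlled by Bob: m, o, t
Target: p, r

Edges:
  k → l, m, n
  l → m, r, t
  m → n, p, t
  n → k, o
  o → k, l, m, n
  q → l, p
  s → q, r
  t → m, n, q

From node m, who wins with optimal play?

A0 = {p, r}
A1: add {l, q, s} — l (Alice) has l→r; q (Alice) has q→p; s (Alice) has s→r.
A2: add {k} — k (Alice) has k→l.
A3: add {n} — n (Alice) has n→k.
A4 = A3; e.g. m (Bob) can still go to t. Fixed point.
m never enters the attractor, so Bob can avoid the target forever.

Bob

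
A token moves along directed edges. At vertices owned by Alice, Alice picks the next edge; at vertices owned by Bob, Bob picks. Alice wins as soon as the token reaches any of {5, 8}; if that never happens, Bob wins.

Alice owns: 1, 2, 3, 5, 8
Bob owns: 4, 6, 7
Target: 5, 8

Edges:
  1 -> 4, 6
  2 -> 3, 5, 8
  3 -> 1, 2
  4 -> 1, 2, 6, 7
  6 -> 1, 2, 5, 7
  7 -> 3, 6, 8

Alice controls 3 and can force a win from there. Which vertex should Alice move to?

2

A0 = {5, 8}
A1: add {2} — 2 (Alice) has 2→5.
A2: add {3} — 3 (Alice) has 3→2.
A3 = A2; e.g. 1 (Alice) has no edge into A2. Fixed point.
From 3, successor 2 is in the attractor (rank 1); the other successor 1 is not.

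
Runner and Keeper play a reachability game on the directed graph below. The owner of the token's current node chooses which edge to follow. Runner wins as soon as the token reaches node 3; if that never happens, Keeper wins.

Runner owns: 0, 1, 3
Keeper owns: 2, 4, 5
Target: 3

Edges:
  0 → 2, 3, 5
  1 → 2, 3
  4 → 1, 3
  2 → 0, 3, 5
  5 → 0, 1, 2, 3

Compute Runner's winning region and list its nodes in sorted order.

A0 = {3}
A1: add {0, 1} — 0 (Runner) has 0→3; 1 (Runner) has 1→3.
A2: add {4} — 4 (Keeper): all of {1, 3} already in.
A3 = A2; e.g. 2 (Keeper) can still go to 5. Fixed point.
Runner's winning region = {0, 1, 3, 4}.

0, 1, 3, 4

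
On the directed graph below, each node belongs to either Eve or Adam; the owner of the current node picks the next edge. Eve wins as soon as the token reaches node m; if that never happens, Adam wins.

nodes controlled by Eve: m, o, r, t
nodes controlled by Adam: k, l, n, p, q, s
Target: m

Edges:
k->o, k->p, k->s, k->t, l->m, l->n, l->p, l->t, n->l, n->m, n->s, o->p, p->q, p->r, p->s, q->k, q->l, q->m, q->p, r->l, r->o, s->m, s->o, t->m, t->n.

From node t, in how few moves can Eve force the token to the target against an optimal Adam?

1

A0 = {m}
A1: add {t} — t (Eve) has t→m.
A2 = A1; e.g. k (Adam) can still go to o. Fixed point.
t enters the attractor at level 1, so Eve can force the target in 1 move from there.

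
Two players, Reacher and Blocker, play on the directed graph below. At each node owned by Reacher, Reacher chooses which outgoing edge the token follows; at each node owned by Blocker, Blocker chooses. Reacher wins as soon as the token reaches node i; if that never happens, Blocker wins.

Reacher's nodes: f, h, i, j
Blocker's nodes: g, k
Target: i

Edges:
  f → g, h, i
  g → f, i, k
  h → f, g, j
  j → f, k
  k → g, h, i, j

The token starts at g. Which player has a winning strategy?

Blocker

A0 = {i}
A1: add {f} — f (Reacher) has f→i.
A2: add {h, j} — h (Reacher) has h→f; j (Reacher) has j→f.
A3 = A2; e.g. g (Blocker) can still go to k. Fixed point.
g never enters the attractor, so Blocker can avoid the target forever.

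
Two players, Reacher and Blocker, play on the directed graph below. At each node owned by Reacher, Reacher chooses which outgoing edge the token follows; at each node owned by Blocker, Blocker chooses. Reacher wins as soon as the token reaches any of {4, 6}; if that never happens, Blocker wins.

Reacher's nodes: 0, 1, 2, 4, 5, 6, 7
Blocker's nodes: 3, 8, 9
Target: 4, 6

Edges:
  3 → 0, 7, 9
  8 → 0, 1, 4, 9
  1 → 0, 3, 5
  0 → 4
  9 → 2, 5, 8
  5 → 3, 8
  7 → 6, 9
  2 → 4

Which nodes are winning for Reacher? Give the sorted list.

A0 = {4, 6}
A1: add {0, 2, 7} — 0 (Reacher) has 0→4; 2 (Reacher) has 2→4; 7 (Reacher) has 7→6.
A2: add {1} — 1 (Reacher) has 1→0.
A3 = A2; e.g. 3 (Blocker) can still go to 9. Fixed point.
Reacher's winning region = {0, 1, 2, 4, 6, 7}.

0, 1, 2, 4, 6, 7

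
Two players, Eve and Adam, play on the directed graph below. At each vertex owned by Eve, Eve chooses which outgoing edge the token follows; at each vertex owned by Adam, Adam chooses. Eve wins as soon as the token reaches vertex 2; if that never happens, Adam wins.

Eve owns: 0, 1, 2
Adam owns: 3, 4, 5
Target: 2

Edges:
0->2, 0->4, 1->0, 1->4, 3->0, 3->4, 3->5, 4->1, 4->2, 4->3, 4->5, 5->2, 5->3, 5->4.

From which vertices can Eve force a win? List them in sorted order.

A0 = {2}
A1: add {0} — 0 (Eve) has 0→2.
A2: add {1} — 1 (Eve) has 1→0.
A3 = A2; e.g. 3 (Adam) can still go to 4. Fixed point.
Eve's winning region = {0, 1, 2}.

0, 1, 2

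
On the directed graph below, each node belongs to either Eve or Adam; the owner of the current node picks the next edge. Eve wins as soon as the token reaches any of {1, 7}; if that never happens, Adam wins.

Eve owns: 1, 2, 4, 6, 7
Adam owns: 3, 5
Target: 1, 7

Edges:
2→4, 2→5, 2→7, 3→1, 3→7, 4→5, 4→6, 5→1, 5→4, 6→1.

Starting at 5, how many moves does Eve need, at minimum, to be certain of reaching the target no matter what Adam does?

3

A0 = {1, 7}
A1: add {2, 3, 6} — 2 (Eve) has 2→7; 3 (Adam): all of {1, 7} already in; 6 (Eve) has 6→1.
A2: add {4} — 4 (Eve) has 4→6.
A3: add {5} — 5 (Adam): all of {1, 4} already in.
A3 = all vertices. Fixed point.
5 enters the attractor at level 3, so Eve can force the target in 3 moves from there.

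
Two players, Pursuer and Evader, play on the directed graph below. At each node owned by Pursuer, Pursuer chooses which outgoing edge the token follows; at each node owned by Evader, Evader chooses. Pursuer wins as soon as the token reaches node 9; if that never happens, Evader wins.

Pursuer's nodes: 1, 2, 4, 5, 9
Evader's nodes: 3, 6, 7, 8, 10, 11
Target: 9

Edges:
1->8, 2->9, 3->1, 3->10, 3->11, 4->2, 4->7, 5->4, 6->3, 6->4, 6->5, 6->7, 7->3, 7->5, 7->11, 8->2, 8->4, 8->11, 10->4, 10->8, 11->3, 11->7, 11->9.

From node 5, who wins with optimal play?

Pursuer

A0 = {9}
A1: add {2} — 2 (Pursuer) has 2→9.
A2: add {4} — 4 (Pursuer) has 4→2.
A3: add {5} — 5 (Pursuer) has 5→4.
A4 = A3; e.g. 1 (Pursuer) has no edge into A3. Fixed point.
5 ∈ A3, so Pursuer can force the target.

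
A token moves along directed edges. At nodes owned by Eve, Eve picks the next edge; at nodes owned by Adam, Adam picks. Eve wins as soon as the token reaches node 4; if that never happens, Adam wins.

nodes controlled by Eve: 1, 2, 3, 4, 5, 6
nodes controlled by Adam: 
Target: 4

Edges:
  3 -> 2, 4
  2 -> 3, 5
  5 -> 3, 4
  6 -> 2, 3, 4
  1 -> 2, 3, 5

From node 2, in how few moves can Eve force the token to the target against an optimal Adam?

A0 = {4}
A1: add {3, 5, 6} — 3 (Eve) has 3→4; 5 (Eve) has 5→4; 6 (Eve) has 6→4.
A2: add {1, 2} — 1 (Eve) has 1→3; 2 (Eve) has 2→3.
A2 = all vertices. Fixed point.
2 enters the attractor at level 2, so Eve can force the target in 2 moves from there.

2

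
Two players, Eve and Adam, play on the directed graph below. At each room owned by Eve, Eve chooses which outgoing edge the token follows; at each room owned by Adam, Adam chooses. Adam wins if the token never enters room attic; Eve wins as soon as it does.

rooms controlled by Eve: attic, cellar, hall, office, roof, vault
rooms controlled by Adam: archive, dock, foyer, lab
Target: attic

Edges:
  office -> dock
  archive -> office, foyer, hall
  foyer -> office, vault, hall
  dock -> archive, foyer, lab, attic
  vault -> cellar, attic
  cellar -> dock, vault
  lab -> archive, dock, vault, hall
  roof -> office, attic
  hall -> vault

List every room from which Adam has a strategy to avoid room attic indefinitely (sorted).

archive, dock, foyer, lab, office

A0 = {attic}
A1: add {roof, vault} — vault (Eve) has vault→attic; roof (Eve) has roof→attic.
A2: add {cellar, hall} — cellar (Eve) has cellar→vault; hall (Eve) has hall→vault.
A3 = A2; e.g. office (Eve) has no edge into A2. Fixed point.
Eve's attractor = {attic, cellar, hall, roof, vault}; Adam avoids the target exactly from the complement.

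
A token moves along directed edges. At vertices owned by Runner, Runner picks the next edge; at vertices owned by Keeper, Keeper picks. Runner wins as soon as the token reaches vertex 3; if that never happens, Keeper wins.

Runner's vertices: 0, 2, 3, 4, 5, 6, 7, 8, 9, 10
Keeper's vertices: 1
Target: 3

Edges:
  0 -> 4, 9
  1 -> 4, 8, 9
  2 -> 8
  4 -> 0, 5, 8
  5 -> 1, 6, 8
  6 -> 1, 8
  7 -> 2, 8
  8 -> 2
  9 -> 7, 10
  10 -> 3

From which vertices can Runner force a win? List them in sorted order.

0, 3, 4, 9, 10

A0 = {3}
A1: add {10} — 10 (Runner) has 10→3.
A2: add {9} — 9 (Runner) has 9→10.
A3: add {0} — 0 (Runner) has 0→9.
A4: add {4} — 4 (Runner) has 4→0.
A5 = A4; e.g. 1 (Keeper) can still go to 8. Fixed point.
Runner's winning region = {0, 3, 4, 9, 10}.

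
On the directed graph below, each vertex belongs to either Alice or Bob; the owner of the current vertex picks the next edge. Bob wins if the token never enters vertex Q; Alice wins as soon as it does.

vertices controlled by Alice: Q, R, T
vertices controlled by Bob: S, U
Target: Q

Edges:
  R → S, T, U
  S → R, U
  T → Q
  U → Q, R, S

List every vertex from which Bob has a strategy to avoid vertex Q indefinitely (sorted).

A0 = {Q}
A1: add {T} — T (Alice) has T→Q.
A2: add {R} — R (Alice) has R→T.
A3 = A2; e.g. S (Bob) can still go to U. Fixed point.
Alice's attractor = {Q, R, T}; Bob avoids the target exactly from the complement.

S, U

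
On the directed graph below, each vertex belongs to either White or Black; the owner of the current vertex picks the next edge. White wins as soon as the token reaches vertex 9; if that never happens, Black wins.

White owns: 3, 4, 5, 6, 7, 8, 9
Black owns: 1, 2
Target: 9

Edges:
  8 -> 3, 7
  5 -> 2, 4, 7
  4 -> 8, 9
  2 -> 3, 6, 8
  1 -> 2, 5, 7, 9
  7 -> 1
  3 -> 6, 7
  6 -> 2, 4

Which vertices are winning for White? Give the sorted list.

A0 = {9}
A1: add {4} — 4 (White) has 4→9.
A2: add {5, 6} — 5 (White) has 5→4; 6 (White) has 6→4.
A3: add {3} — 3 (White) has 3→6.
A4: add {8} — 8 (White) has 8→3.
A5: add {2} — 2 (Black): all of {3, 6, 8} already in.
A6 = A5; e.g. 1 (Black) can still go to 7. Fixed point.
White's winning region = {2, 3, 4, 5, 6, 8, 9}.

2, 3, 4, 5, 6, 8, 9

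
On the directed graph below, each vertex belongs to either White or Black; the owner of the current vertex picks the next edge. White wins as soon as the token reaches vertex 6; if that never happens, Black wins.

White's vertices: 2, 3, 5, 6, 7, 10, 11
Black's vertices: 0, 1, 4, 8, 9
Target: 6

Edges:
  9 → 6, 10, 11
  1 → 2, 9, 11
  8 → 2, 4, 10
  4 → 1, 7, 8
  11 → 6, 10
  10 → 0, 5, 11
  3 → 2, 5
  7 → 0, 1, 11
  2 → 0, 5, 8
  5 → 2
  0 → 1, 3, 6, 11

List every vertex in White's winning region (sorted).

A0 = {6}
A1: add {11} — 11 (White) has 11→6.
A2: add {7, 10} — 7 (White) has 7→11; 10 (White) has 10→11.
A3: add {9} — 9 (Black): all of {6, 10, 11} already in.
A4 = A3; e.g. 0 (Black) can still go to 1. Fixed point.
White's winning region = {6, 7, 9, 10, 11}.

6, 7, 9, 10, 11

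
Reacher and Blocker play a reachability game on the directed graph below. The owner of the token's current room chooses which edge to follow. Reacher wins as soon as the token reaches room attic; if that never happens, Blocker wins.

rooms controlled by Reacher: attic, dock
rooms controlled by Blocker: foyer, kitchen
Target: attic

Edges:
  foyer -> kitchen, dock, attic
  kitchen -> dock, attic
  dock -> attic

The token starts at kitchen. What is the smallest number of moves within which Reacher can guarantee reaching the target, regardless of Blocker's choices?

2

A0 = {attic}
A1: add {dock} — dock (Reacher) has dock→attic.
A2: add {kitchen} — kitchen (Blocker): all of {dock, attic} already in.
kitchen enters the attractor at level 2, so Reacher can force the target in 2 moves from there.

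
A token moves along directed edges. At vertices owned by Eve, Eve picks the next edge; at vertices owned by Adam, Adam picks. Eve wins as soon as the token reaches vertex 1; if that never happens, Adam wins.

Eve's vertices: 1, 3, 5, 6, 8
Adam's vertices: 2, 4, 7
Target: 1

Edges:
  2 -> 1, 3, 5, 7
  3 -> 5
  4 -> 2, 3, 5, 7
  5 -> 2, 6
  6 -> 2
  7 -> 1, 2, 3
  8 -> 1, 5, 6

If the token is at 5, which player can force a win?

A0 = {1}
A1: add {8} — 8 (Eve) has 8→1.
A2 = A1; e.g. 2 (Adam) can still go to 3. Fixed point.
5 never enters the attractor, so Adam can avoid the target forever.

Adam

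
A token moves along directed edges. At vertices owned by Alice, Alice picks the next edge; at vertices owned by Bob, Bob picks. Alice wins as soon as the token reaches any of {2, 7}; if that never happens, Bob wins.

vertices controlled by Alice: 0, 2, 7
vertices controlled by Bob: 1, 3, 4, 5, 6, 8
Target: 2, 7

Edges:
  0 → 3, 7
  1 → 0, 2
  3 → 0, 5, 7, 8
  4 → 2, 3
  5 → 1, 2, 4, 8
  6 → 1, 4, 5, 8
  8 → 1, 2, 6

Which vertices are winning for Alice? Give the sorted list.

0, 1, 2, 7

A0 = {2, 7}
A1: add {0} — 0 (Alice) has 0→7.
A2: add {1} — 1 (Bob): all of {0, 2} already in.
A3 = A2; e.g. 3 (Bob) can still go to 5. Fixed point.
Alice's winning region = {0, 1, 2, 7}.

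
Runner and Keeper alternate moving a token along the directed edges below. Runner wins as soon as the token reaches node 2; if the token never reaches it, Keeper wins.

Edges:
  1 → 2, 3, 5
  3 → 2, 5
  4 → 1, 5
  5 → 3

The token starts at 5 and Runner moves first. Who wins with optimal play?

Keeper

Track states (vertex, player-to-move).
A0 = {(2,Runner), (2,Keeper)}
A1: add {(1,Runner), (3,Runner)}.
A2: add {(5,Keeper)}.
A3: add {(4,Runner)}.
A4 = A3; e.g. (1,Keeper) stays out. (5,Runner) never enters ⇒ Keeper avoids the target.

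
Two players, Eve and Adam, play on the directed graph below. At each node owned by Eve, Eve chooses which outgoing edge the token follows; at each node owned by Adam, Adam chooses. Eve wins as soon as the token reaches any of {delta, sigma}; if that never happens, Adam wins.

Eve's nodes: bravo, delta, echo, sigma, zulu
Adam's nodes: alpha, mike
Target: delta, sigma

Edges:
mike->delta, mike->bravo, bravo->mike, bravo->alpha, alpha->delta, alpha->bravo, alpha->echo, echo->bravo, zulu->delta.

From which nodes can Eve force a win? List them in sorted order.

delta, sigma, zulu

A0 = {delta, sigma}
A1: add {zulu} — zulu (Eve) has zulu→delta.
A2 = A1; e.g. mike (Adam) can still go to bravo. Fixed point.
Eve's winning region = {delta, sigma, zulu}.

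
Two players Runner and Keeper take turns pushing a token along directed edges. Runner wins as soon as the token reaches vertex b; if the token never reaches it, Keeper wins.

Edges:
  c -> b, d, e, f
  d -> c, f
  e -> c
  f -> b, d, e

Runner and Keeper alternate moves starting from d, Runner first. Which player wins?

Track states (vertex, player-to-move).
A0 = {(b,Runner), (b,Keeper)}
A1: add {(c,Runner), (f,Runner)}.
A2: add {(d,Keeper), (e,Keeper)}.
A3 = A2; e.g. (c,Keeper) stays out. (d,Runner) never enters ⇒ Keeper avoids the target.

Keeper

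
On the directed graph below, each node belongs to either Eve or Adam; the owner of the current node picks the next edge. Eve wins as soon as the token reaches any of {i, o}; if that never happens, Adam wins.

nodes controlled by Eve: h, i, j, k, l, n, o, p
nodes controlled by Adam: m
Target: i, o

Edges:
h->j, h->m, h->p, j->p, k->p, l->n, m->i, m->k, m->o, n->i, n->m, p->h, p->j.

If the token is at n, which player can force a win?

A0 = {i, o}
A1: add {n} — n (Eve) has n→i.
n ∈ A1, so Eve can force the target.

Eve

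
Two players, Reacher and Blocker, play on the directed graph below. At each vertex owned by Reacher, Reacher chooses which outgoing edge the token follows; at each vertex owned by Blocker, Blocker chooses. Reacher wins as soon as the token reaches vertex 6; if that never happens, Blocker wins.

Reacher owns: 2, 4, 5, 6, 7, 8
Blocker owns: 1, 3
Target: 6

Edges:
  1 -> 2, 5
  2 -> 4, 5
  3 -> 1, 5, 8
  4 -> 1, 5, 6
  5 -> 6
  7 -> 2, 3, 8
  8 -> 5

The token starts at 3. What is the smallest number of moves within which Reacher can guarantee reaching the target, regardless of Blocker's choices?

4

A0 = {6}
A1: add {4, 5} — 4 (Reacher) has 4→6; 5 (Reacher) has 5→6.
A2: add {2, 8} — 2 (Reacher) has 2→4; 8 (Reacher) has 8→5.
A3: add {1, 7} — 1 (Blocker): all of {2, 5} already in; 7 (Reacher) has 7→2.
A4: add {3} — 3 (Blocker): all of {1, 5, 8} already in.
A4 = all vertices. Fixed point.
3 enters the attractor at level 4, so Reacher can force the target in 4 moves from there.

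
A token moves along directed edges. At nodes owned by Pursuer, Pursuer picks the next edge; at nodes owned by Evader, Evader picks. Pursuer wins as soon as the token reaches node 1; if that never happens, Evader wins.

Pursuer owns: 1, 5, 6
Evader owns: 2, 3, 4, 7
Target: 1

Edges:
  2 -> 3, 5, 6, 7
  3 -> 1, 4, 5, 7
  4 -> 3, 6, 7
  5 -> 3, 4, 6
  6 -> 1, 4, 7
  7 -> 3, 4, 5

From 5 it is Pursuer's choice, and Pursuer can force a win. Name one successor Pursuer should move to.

6

A0 = {1}
A1: add {6} — 6 (Pursuer) has 6→1.
A2: add {5} — 5 (Pursuer) has 5→6.
A3 = A2; e.g. 2 (Evader) can still go to 3. Fixed point.
From 5, successor 6 is in the attractor (rank 1); the other successors 3, 4 are not.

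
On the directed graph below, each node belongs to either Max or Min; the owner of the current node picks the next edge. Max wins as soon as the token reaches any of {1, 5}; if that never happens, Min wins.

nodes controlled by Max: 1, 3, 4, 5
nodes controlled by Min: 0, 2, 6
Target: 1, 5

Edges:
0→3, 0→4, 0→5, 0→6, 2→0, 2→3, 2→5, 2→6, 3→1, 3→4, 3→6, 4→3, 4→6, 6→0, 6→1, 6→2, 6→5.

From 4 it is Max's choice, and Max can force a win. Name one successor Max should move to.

3

A0 = {1, 5}
A1: add {3} — 3 (Max) has 3→1.
A2: add {4} — 4 (Max) has 4→3.
A3 = A2; e.g. 0 (Min) can still go to 6. Fixed point.
From 4, successor 3 is in the attractor (rank 1); the other successor 6 is not.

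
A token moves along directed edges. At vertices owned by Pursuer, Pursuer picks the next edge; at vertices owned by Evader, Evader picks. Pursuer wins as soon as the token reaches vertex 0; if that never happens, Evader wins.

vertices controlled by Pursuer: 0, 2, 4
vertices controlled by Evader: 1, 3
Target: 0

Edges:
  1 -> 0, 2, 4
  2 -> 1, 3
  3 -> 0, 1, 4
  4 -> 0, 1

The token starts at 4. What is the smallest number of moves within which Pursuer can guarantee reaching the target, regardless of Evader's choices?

A0 = {0}
A1: add {4} — 4 (Pursuer) has 4→0.
A2 = A1; e.g. 1 (Evader) can still go to 2. Fixed point.
4 enters the attractor at level 1, so Pursuer can force the target in 1 move from there.

1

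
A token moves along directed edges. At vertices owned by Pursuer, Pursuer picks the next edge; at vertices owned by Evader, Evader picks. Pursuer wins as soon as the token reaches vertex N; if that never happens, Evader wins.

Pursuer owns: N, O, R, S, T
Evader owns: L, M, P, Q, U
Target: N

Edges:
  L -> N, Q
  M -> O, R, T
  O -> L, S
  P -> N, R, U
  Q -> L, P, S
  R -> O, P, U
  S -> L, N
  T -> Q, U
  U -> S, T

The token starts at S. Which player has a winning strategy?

A0 = {N}
A1: add {S} — S (Pursuer) has S→N.
S ∈ A1, so Pursuer can force the target.

Pursuer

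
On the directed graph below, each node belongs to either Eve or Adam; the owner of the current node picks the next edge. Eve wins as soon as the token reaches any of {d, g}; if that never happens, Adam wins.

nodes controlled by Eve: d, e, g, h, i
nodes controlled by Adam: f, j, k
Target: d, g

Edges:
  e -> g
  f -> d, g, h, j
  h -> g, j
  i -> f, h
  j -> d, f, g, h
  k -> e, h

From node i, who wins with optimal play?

Eve

A0 = {d, g}
A1: add {e, h} — e (Eve) has e→g; h (Eve) has h→g.
A2: add {i, k} — i (Eve) has i→h; k (Adam): all of {e, h} already in.
A3 = A2; e.g. f (Adam) can still go to j. Fixed point.
i ∈ A2, so Eve can force the target.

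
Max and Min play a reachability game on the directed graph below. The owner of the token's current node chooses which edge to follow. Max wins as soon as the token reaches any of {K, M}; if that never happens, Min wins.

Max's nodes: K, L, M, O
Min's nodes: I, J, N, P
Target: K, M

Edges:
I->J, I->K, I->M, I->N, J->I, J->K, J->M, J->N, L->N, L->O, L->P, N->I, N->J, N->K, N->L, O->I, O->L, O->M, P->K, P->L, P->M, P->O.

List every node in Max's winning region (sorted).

K, L, M, O, P

A0 = {K, M}
A1: add {O} — O (Max) has O→M.
A2: add {L} — L (Max) has L→O.
A3: add {P} — P (Min): all of {K, L, M, O} already in.
A4 = A3; e.g. I (Min) can still go to J. Fixed point.
Max's winning region = {K, L, M, O, P}.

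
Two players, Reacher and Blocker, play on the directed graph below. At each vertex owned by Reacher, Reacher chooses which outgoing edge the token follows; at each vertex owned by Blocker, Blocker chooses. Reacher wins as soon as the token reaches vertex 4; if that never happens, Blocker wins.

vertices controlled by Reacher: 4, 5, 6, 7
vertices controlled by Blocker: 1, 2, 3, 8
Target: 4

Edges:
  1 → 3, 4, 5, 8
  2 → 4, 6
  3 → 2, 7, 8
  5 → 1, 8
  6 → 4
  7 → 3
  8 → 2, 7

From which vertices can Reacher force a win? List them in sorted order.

A0 = {4}
A1: add {6} — 6 (Reacher) has 6→4.
A2: add {2} — 2 (Blocker): all of {4, 6} already in.
A3 = A2; e.g. 1 (Blocker) can still go to 3. Fixed point.
Reacher's winning region = {2, 4, 6}.

2, 4, 6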